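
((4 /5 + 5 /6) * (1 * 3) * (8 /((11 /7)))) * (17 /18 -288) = -3544562 /495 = -7160.73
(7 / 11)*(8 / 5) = 56 / 55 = 1.02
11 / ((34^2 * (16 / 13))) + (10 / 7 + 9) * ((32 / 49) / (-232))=-3978411 / 183979712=-0.02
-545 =-545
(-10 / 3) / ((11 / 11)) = -10 / 3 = -3.33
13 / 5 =2.60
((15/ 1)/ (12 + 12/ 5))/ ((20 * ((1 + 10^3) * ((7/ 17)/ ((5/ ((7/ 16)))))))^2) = 14450/ 7217413203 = 0.00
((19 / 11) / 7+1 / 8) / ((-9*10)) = -229 / 55440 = -0.00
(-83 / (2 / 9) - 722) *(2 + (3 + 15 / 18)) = -76685 / 12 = -6390.42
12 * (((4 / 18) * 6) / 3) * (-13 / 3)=-208 / 9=-23.11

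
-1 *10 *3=-30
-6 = -6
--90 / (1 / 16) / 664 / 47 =180 / 3901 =0.05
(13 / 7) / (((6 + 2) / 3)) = 39 / 56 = 0.70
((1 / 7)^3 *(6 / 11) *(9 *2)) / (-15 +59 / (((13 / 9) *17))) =-1989 / 875336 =-0.00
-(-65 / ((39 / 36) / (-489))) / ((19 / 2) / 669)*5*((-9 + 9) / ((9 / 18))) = 0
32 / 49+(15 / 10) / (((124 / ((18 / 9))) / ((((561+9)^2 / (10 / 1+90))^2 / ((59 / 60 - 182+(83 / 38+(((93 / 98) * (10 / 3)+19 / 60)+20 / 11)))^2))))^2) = 17396863423848884728804219659331 / 357956815584574284890055665792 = 48.60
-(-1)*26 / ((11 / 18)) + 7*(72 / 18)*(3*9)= 8784 / 11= 798.55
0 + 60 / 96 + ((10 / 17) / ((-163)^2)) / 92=0.63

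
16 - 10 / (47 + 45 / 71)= 26701 / 1691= 15.79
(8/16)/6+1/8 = 5/24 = 0.21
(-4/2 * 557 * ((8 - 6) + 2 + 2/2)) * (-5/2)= 13925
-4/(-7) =4/7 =0.57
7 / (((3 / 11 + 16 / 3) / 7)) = 1617 / 185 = 8.74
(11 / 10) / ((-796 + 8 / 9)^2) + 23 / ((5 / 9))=41.40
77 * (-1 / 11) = -7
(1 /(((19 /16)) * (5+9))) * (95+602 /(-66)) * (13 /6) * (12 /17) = 589472 /74613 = 7.90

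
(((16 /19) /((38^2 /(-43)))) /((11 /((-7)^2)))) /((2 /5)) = -21070 /75449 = -0.28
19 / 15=1.27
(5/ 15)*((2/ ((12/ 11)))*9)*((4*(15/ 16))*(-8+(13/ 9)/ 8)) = -30965/ 192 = -161.28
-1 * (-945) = 945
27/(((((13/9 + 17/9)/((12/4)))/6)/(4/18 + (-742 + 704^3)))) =50871504060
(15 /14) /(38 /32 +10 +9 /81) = 1080 /11389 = 0.09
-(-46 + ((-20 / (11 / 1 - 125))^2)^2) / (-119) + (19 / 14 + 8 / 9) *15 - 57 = -59532306973 / 2512328238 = -23.70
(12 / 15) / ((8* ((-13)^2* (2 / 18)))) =9 / 1690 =0.01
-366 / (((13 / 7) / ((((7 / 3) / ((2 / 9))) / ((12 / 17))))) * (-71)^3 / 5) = 762195 / 18611372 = 0.04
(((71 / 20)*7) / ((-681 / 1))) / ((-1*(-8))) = -497 / 108960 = -0.00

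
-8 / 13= -0.62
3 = 3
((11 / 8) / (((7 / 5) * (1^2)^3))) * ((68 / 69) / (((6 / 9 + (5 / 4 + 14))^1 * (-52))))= -935 / 799526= -0.00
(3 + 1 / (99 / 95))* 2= 784 / 99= 7.92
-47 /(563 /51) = -2397 /563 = -4.26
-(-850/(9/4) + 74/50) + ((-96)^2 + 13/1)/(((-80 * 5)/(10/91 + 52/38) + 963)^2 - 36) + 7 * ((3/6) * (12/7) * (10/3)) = 396.32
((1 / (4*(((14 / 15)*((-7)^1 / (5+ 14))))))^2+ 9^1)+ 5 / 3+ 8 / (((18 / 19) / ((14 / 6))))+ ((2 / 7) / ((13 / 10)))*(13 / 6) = 130173235 / 4148928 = 31.38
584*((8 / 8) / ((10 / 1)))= 292 / 5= 58.40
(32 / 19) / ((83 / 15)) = 480 / 1577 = 0.30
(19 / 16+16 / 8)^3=132651 / 4096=32.39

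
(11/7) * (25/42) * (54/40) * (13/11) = 585/392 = 1.49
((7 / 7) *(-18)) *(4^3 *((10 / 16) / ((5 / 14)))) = -2016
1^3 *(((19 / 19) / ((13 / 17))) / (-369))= -17 / 4797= -0.00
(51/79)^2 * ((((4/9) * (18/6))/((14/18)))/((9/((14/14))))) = 0.08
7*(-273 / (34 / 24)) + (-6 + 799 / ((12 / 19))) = -18331 / 204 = -89.86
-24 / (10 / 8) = -96 / 5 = -19.20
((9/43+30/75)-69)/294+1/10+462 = 29194637/63210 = 461.87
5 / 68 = 0.07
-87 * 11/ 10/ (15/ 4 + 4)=-1914/ 155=-12.35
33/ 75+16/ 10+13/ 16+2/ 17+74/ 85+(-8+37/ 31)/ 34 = 767427/ 210800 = 3.64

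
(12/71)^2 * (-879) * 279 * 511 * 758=-13678726817952/5041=-2713494706.99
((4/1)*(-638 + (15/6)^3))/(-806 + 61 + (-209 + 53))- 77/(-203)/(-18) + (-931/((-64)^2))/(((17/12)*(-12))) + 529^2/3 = 89852085924539/963219456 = 93283.09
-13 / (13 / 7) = -7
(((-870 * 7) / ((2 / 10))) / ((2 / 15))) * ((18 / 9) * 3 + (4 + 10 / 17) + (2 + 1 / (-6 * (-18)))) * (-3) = 586898375 / 68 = 8630858.46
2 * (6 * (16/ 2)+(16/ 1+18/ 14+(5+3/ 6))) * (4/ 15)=37.75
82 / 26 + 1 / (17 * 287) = 200052 / 63427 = 3.15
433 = 433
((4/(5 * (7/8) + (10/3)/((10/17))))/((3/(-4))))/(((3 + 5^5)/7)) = -112/94231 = -0.00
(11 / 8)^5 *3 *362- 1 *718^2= -8358894523 / 16384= -510186.43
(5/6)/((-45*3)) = -0.01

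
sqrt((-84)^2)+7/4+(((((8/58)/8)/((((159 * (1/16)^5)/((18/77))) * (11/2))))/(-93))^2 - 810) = -4718292052023312241/6514752701704324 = -724.25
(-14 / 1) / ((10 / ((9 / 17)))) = -63 / 85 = -0.74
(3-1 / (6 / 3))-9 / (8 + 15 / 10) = 59 / 38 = 1.55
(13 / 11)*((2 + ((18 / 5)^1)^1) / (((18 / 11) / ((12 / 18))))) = 364 / 135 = 2.70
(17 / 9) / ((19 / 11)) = 1.09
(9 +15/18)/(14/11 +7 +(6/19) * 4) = 12331/11958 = 1.03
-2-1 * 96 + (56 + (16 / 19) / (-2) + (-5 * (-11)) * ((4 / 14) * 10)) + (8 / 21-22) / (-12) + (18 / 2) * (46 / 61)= 2572499 / 20862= 123.31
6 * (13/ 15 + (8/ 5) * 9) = 458/ 5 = 91.60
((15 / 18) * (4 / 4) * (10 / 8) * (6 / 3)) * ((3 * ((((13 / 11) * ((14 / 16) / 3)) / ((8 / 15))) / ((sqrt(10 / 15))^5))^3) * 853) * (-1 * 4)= -4393109343065625 * sqrt(6) / 89321897984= -120472.99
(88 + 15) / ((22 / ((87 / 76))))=8961 / 1672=5.36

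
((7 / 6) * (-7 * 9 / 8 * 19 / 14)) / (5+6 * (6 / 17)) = -1.75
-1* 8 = -8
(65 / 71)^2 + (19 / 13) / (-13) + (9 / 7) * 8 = 65666610 / 5963503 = 11.01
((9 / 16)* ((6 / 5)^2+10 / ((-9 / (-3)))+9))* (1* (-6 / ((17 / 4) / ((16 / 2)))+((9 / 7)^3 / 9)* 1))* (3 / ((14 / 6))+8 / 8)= -199820421 / 1020425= -195.82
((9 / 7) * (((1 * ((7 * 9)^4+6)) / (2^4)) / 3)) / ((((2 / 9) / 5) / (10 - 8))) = 2126650545 / 112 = 18987951.29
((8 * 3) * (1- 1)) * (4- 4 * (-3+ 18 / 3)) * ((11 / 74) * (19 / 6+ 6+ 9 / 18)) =0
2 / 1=2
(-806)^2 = 649636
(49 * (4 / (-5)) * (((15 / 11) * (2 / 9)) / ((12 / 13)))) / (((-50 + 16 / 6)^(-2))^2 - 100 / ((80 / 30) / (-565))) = -517991705504 / 852841426049019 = -0.00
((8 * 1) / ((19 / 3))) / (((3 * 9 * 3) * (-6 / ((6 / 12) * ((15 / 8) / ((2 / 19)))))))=-0.02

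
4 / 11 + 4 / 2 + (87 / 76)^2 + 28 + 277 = 19611915 / 63536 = 308.67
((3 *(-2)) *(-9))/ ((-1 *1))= -54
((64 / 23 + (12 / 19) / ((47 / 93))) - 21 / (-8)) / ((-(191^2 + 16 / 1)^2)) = -1093879 / 218868679150808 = -0.00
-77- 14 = -91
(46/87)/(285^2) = 0.00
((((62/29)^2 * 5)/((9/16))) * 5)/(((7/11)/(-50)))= -845680000/52983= -15961.35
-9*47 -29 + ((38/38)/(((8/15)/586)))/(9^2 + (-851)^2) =-1309497461/2897128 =-452.00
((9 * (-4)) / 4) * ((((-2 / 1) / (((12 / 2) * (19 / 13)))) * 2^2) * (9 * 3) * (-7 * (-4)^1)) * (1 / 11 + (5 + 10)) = 19577376 / 209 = 93671.66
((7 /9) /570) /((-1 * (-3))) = 7 /15390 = 0.00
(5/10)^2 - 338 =-1351/4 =-337.75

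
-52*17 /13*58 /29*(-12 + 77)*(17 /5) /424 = -3757 /53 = -70.89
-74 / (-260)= 37 / 130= 0.28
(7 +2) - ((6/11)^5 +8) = 153275/161051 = 0.95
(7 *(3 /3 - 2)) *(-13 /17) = 91 /17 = 5.35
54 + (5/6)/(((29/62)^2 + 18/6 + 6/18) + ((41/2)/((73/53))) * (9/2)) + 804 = 5094284707/5937313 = 858.01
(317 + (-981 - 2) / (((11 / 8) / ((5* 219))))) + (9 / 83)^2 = -59297707286 / 75779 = -782508.44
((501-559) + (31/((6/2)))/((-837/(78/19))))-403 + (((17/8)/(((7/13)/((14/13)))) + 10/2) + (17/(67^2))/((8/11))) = -8323362979/18422856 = -451.80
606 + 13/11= 6679/11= 607.18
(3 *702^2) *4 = 5913648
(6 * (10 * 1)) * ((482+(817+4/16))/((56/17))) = 1325235/56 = 23664.91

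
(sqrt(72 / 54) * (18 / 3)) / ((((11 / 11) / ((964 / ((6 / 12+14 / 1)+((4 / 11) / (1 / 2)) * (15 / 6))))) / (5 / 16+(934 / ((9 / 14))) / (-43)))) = -1099003862 * sqrt(3) / 138933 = -13701.07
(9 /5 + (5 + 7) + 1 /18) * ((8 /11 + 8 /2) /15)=32422 /7425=4.37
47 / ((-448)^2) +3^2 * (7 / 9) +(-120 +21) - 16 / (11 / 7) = -225590779 / 2207744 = -102.18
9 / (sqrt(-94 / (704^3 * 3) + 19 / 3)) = 25344 * sqrt(218768864226) / 3314679761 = 3.58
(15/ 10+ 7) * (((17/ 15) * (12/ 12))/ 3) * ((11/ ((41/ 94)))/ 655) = 149413/ 1208475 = 0.12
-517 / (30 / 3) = -517 / 10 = -51.70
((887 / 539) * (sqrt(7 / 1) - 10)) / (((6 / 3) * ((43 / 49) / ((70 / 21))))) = -44350 / 1419 + 4435 * sqrt(7) / 1419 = -22.99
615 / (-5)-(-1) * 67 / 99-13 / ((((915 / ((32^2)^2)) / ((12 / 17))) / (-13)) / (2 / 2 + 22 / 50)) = 2524726649314 / 12832875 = 196738.97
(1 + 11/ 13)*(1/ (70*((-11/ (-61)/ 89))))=65148/ 5005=13.02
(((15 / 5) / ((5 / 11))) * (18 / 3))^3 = 7762392 / 125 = 62099.14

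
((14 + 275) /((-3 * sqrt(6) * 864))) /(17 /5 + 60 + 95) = -1445 * sqrt(6) /12317184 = -0.00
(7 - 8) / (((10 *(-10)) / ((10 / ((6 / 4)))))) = 1 / 15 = 0.07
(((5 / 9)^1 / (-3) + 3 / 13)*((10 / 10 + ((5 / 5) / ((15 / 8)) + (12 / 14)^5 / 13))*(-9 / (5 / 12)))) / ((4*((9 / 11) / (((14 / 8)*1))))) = -226245052 / 273894075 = -0.83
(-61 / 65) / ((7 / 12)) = -732 / 455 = -1.61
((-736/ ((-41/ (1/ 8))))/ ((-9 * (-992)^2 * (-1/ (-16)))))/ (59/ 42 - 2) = 161/ 23640600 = 0.00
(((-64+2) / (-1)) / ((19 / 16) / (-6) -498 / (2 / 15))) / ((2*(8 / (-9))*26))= 1674 / 4661527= 0.00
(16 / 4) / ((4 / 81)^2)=6561 / 4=1640.25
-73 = -73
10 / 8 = 5 / 4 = 1.25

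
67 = 67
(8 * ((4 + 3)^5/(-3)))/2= -22409.33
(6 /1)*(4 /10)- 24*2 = -228 /5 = -45.60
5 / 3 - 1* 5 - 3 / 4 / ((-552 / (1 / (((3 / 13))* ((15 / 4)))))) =-27587 / 8280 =-3.33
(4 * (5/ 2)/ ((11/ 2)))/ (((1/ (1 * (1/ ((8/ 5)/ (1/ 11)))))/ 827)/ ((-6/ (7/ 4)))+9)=62025/ 306812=0.20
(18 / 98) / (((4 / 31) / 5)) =1395 / 196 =7.12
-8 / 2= -4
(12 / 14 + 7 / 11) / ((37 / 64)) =7360 / 2849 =2.58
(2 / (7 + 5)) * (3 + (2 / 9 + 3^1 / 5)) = 86 / 135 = 0.64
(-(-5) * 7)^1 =35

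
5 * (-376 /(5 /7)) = -2632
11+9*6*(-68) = -3661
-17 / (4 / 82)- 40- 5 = -787 / 2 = -393.50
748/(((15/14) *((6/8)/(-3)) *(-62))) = 20944/465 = 45.04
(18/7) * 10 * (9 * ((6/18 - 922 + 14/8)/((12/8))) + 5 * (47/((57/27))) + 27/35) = -129453462/931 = -139047.76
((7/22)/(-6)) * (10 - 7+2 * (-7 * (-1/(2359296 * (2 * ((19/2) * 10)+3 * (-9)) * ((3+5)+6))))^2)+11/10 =183679914021872467933/195215367559477985280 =0.94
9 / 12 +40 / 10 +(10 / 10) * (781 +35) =820.75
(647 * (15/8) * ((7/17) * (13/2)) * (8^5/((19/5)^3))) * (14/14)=226087680000/116603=1938952.51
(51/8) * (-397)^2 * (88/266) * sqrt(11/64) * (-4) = -88418649 * sqrt(11)/532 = -551224.59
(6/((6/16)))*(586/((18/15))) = 7813.33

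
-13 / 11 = -1.18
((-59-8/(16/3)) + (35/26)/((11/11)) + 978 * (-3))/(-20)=38911/260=149.66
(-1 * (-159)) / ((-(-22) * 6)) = 53 / 44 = 1.20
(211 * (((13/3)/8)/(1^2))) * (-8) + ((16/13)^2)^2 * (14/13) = -1015704187/1113879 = -911.86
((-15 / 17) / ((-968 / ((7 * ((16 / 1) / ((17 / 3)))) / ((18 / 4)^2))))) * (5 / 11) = 1400 / 3461931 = 0.00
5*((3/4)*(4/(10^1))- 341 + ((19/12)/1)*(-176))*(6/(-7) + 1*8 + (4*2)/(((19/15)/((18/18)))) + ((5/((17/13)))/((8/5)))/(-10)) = -522710855/12768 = -40939.13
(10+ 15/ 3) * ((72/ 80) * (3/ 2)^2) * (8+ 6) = 1701/ 4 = 425.25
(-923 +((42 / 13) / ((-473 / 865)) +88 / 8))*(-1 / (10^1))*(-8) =-22576872 / 30745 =-734.33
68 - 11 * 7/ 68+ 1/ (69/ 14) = 314695/ 4692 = 67.07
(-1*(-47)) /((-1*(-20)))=47 /20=2.35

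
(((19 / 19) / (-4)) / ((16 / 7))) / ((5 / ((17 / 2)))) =-119 / 640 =-0.19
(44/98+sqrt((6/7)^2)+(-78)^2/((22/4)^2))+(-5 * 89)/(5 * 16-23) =194.62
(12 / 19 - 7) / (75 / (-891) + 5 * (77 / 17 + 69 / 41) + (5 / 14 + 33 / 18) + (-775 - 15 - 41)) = 175336623 / 21966067960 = 0.01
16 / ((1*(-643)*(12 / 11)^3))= -1331 / 69444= -0.02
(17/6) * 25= 425/6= 70.83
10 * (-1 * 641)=-6410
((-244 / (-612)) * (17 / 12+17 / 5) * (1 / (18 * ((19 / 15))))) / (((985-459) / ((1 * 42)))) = 7259 / 1079352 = 0.01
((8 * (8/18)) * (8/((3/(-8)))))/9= -2048/243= -8.43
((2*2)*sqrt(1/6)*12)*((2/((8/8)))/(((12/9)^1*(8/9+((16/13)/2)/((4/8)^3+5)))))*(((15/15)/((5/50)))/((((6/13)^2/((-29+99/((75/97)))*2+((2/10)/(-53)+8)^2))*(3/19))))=31491482271327*sqrt(6)/33988900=2269507.48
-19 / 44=-0.43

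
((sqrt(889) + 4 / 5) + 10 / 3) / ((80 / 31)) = 961 / 600 + 31 * sqrt(889) / 80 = 13.16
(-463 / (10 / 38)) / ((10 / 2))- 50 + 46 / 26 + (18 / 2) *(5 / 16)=-397.30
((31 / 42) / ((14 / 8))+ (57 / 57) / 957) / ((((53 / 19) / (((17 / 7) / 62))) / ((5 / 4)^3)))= 266838375 / 23010832768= 0.01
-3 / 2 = -1.50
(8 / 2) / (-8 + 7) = -4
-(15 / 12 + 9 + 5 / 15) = -127 / 12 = -10.58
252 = 252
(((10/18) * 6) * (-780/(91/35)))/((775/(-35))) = 1400/31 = 45.16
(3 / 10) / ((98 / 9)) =27 / 980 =0.03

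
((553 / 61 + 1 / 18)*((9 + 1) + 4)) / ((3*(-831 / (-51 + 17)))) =2383570 / 1368657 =1.74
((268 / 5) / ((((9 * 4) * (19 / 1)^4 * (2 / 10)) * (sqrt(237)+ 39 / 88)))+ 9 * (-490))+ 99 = -3090774408030499 / 716950686141+ 518848 * sqrt(237) / 2150852058423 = -4311.00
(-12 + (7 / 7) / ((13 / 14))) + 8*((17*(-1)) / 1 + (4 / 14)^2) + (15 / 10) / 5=-929829 / 6370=-145.97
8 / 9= 0.89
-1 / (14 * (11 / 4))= -2 / 77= -0.03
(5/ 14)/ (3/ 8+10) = 20/ 581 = 0.03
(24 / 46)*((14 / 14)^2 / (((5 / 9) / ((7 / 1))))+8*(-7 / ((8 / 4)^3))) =336 / 115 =2.92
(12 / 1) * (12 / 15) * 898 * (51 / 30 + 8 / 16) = 474144 / 25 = 18965.76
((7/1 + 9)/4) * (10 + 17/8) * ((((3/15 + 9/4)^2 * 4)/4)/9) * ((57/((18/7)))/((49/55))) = 6953639/8640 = 804.82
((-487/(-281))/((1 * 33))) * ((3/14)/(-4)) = -487/173096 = -0.00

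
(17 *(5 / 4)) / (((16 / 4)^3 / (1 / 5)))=17 / 256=0.07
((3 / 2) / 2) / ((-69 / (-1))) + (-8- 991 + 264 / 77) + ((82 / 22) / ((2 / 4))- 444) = -1432.11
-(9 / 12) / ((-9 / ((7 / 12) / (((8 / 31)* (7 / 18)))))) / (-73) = -31 / 4672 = -0.01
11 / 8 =1.38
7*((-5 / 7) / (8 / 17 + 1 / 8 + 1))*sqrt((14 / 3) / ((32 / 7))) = -170*sqrt(3) / 93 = -3.17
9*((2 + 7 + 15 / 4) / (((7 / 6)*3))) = 459 / 14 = 32.79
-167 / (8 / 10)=-835 / 4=-208.75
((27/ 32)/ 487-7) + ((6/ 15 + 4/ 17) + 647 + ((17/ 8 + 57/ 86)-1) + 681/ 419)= 15370925101747/ 23866038880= 644.05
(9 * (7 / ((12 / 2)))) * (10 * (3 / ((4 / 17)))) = 5355 / 4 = 1338.75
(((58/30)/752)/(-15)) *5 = -29/33840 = -0.00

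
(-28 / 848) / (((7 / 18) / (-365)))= 3285 / 106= 30.99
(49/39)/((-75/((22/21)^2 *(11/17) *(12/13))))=-21296/1939275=-0.01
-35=-35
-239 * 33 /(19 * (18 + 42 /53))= -139337 /6308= -22.09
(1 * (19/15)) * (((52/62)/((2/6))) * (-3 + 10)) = 3458/155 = 22.31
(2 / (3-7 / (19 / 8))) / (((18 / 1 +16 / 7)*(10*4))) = 133 / 2840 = 0.05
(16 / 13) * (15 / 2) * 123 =14760 / 13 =1135.38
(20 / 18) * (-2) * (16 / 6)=-160 / 27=-5.93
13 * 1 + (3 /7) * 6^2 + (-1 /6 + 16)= 1859 /42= 44.26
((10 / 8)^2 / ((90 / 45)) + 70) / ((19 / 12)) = 6795 / 152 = 44.70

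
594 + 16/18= 5354/9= 594.89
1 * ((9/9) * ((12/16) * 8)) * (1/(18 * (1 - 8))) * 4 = -4/21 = -0.19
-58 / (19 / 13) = -754 / 19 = -39.68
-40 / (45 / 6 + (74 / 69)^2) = -380880 / 82367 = -4.62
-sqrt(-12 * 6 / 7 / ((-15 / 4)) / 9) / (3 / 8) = -32 * sqrt(210) / 315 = -1.47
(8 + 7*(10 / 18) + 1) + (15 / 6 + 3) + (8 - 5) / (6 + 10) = 18.58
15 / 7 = 2.14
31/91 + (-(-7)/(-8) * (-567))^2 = 246140.36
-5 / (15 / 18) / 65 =-6 / 65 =-0.09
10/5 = 2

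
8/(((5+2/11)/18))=528/19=27.79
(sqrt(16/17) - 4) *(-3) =12 - 12 *sqrt(17)/17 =9.09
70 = 70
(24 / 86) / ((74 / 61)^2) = 0.19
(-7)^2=49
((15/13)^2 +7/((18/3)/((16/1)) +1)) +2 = 15657/1859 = 8.42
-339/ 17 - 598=-10505/ 17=-617.94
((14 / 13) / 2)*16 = 112 / 13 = 8.62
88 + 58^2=3452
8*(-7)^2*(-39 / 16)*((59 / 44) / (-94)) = 112749 / 8272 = 13.63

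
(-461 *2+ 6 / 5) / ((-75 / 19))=87476 / 375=233.27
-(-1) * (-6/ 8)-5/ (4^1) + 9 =7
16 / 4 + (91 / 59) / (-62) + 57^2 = 11899383 / 3658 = 3252.98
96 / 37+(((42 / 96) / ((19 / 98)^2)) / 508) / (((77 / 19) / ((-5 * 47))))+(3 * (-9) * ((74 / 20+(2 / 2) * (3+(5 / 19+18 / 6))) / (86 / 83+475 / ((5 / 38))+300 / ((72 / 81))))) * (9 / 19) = 109741077515317 / 88950181753840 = 1.23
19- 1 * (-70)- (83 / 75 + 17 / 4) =25093 / 300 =83.64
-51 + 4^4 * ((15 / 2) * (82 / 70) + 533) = 970523 / 7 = 138646.14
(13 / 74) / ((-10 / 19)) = -247 / 740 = -0.33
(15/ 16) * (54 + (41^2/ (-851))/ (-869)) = 50.63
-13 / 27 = -0.48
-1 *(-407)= 407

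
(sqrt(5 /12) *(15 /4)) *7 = 35 *sqrt(15) /8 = 16.94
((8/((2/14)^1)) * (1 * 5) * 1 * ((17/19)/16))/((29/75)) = 44625/1102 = 40.49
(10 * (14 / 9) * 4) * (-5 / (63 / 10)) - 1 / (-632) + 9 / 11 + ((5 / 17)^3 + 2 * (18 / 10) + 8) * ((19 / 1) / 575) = -383208767052263 / 7953886611000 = -48.18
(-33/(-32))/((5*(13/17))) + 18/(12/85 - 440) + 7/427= 22367219/91226720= 0.25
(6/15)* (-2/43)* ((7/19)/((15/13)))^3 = -3014284/4977061875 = -0.00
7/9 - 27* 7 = -1694/9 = -188.22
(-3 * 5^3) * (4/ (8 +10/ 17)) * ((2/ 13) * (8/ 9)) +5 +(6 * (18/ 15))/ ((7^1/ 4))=-1471807/ 99645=-14.77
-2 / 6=-1 / 3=-0.33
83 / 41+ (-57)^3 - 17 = -7593527 / 41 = -185207.98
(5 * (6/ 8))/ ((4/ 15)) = 225/ 16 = 14.06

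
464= 464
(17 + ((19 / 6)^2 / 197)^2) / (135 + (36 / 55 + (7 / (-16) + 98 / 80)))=0.12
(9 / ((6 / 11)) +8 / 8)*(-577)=-20195 / 2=-10097.50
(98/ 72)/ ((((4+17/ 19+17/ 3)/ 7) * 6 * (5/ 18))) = 931/ 1720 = 0.54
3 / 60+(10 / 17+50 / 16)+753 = 514599 / 680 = 756.76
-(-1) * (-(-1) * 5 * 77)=385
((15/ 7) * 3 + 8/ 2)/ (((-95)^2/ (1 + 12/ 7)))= 73/ 23275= 0.00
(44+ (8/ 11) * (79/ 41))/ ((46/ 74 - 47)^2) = 7007911/ 332009964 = 0.02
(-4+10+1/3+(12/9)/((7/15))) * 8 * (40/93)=61760/1953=31.62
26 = 26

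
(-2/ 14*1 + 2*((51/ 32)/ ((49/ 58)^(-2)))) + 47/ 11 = 26544759/ 4144448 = 6.40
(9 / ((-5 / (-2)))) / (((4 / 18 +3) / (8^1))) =1296 / 145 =8.94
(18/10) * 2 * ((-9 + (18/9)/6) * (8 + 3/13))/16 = -16.05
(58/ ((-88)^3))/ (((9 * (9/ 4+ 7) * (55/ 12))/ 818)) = -0.00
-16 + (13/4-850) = -3451/4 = -862.75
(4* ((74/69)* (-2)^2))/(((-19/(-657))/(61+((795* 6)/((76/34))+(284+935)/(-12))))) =10313217496/8303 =1242107.37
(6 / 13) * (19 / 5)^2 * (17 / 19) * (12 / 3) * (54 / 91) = 418608 / 29575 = 14.15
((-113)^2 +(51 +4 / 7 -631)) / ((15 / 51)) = 1450559 / 35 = 41444.54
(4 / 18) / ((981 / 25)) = 0.01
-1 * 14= -14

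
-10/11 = -0.91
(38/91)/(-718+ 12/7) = -19/32591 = -0.00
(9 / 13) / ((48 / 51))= 153 / 208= 0.74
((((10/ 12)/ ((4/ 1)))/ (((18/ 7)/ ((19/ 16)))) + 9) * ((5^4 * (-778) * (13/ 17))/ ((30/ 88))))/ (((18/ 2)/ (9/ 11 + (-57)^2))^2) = -4354348025490125/ 3366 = -1293626864376.15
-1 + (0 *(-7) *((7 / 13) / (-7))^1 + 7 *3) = 20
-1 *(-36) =36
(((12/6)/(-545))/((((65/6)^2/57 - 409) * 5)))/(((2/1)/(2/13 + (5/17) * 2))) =336528/502883770675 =0.00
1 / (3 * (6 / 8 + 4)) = 4 / 57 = 0.07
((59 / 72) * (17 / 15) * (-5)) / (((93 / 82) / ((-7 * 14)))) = 2015027 / 5022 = 401.24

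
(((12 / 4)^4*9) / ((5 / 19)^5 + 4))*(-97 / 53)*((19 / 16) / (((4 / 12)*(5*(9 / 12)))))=-1108918461051 / 3500657420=-316.77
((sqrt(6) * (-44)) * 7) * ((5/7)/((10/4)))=-88 * sqrt(6)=-215.56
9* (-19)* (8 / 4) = -342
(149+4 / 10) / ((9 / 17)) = 1411 / 5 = 282.20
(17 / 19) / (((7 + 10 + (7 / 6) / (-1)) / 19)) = 102 / 95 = 1.07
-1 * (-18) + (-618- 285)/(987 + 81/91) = 17.09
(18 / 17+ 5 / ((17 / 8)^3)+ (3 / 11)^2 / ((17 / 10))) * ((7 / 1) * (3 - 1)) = 13512968 / 594473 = 22.73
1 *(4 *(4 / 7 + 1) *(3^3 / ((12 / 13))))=1287 / 7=183.86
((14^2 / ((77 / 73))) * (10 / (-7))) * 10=-29200 / 11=-2654.55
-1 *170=-170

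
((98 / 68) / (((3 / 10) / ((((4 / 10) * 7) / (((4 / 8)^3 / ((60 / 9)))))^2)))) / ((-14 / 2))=-7024640 / 459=-15304.23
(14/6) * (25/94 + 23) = 54.29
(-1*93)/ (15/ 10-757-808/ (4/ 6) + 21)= 186/ 3893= 0.05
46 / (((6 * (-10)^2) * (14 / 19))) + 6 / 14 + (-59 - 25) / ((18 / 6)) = -115363 / 4200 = -27.47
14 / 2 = 7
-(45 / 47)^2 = -2025 / 2209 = -0.92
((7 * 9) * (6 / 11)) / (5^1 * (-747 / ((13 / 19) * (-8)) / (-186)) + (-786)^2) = 812448 / 14606258161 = 0.00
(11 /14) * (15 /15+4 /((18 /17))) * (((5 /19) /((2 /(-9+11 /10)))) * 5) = -186835 /9576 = -19.51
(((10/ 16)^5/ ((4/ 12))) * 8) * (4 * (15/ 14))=140625/ 14336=9.81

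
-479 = -479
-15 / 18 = -5 / 6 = -0.83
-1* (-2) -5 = -3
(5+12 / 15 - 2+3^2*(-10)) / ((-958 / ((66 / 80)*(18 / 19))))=128007 / 1820200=0.07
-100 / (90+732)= -50 / 411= -0.12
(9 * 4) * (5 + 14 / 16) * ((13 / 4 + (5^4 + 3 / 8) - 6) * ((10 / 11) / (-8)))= -10534815 / 704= -14964.23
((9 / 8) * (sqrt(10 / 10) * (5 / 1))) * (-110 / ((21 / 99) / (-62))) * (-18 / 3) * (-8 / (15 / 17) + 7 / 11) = 64034685 / 7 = 9147812.14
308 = 308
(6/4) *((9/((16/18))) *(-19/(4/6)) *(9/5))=-124659/160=-779.12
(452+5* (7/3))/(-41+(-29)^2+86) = 1391/2658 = 0.52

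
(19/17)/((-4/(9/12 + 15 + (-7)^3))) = 1463/16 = 91.44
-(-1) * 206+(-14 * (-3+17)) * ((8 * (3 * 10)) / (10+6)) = -2734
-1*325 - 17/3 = -992/3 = -330.67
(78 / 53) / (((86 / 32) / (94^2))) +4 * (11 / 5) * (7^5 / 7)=295899316 / 11395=25967.47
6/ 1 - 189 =-183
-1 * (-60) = 60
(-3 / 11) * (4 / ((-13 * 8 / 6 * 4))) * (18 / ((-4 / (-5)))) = 405 / 1144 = 0.35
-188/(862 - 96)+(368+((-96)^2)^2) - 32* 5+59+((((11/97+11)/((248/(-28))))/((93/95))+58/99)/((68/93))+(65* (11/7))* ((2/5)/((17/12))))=84934950.64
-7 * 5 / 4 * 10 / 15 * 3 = -35 / 2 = -17.50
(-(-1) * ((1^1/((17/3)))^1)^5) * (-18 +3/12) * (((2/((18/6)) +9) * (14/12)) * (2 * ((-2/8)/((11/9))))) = 0.01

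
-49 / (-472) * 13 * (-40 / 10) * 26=-8281 / 59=-140.36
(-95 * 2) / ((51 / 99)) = -368.82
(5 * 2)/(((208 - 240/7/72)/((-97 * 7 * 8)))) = -570360/2179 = -261.75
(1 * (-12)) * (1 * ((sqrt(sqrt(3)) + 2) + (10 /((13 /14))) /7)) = -552 /13 -12 * 3^(1 /4) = -58.25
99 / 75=33 / 25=1.32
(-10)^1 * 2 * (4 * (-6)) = 480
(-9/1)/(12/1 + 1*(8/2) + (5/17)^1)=-0.55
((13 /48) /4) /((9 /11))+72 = 72.08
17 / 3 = 5.67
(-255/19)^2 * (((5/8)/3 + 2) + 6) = 4269975/2888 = 1478.52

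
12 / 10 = 6 / 5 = 1.20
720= 720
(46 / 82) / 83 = 23 / 3403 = 0.01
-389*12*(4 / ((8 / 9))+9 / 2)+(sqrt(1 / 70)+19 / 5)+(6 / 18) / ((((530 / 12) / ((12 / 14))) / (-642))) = -42012.23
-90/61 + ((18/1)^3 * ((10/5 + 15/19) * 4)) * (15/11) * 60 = 67877462790/12749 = 5324140.15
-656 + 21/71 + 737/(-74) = -3497397/5254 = -665.66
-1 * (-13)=13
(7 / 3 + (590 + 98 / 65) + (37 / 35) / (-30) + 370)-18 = 12910249 / 13650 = 945.81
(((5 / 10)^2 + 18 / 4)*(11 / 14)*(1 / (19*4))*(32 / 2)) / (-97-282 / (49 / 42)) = -0.00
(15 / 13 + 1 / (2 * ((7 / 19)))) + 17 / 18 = 2830 / 819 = 3.46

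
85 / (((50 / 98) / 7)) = 5831 / 5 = 1166.20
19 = 19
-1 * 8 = -8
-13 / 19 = -0.68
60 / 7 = 8.57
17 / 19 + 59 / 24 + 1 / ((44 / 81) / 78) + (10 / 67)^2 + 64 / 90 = 49878379241 / 337752360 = 147.68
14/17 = 0.82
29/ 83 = 0.35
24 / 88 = 3 / 11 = 0.27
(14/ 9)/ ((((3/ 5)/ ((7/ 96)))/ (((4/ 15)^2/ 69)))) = 49/ 251505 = 0.00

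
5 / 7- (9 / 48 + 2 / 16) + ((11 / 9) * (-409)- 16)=-519611 / 1008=-515.49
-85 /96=-0.89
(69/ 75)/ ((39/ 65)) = 23/ 15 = 1.53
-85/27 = -3.15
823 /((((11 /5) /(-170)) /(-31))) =21686050 /11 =1971459.09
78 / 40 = 1.95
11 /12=0.92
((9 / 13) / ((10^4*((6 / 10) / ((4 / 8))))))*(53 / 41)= 159 / 2132000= 0.00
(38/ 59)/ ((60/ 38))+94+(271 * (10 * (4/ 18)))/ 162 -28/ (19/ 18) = 292556797/ 4086045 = 71.60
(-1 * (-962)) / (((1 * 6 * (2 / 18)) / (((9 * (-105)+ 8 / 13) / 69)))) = -454249 / 23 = -19749.96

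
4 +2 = 6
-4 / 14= -2 / 7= -0.29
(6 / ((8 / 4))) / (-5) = -3 / 5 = -0.60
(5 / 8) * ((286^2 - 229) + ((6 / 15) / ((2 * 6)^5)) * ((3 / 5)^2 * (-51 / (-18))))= 845686656017 / 16588800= 50979.38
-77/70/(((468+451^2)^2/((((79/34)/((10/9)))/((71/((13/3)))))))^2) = -0.00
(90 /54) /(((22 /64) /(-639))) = -34080 /11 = -3098.18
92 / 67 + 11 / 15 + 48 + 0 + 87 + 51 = 189047 / 1005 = 188.11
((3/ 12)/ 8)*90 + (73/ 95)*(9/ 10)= 26631/ 7600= 3.50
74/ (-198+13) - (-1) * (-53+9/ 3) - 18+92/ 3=-566/ 15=-37.73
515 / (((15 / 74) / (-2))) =-15244 / 3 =-5081.33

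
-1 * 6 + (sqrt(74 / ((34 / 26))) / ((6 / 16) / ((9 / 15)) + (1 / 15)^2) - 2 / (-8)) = -23 / 4 + 1800 * sqrt(16354) / 19261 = 6.20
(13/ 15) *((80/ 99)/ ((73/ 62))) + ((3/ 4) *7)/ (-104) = 4909435/ 9019296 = 0.54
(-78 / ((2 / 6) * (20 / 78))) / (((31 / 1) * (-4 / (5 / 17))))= 4563 / 2108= 2.16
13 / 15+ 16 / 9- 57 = -2446 / 45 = -54.36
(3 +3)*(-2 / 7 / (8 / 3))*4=-18 / 7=-2.57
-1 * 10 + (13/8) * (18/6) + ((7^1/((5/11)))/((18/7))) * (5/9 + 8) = 149407/3240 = 46.11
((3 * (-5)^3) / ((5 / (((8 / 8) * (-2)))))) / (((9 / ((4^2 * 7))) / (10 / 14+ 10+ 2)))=71200 / 3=23733.33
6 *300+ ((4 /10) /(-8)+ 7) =36139 /20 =1806.95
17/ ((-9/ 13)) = -221/ 9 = -24.56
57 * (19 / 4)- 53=871 / 4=217.75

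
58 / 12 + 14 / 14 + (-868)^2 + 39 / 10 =11301506 / 15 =753433.73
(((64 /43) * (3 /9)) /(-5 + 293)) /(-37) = -2 /42957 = -0.00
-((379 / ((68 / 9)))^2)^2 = -135371386676241 / 21381376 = -6331275.72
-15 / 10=-3 / 2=-1.50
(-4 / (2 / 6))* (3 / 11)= -3.27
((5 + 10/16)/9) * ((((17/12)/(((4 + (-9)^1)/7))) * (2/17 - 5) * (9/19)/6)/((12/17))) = 9877/14592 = 0.68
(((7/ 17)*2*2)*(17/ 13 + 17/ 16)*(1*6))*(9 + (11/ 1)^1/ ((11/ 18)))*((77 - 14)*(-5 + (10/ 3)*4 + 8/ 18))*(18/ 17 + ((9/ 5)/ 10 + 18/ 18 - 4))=-13612189563/ 22100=-615936.18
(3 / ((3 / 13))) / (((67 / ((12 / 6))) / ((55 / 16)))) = 715 / 536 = 1.33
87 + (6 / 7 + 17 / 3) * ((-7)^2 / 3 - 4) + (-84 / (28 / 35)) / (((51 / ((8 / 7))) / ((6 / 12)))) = 166.28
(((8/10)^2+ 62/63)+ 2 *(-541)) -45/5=-1715767/1575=-1089.38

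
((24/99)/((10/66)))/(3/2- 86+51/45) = -48/2501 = -0.02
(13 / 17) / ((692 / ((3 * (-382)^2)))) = 483.77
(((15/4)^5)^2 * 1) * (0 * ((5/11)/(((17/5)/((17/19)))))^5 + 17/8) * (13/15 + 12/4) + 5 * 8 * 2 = 18952911716195/4194304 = 4518726.28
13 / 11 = 1.18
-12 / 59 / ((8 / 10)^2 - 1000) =25 / 122838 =0.00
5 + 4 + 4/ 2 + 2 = 13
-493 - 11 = -504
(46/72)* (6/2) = 23/12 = 1.92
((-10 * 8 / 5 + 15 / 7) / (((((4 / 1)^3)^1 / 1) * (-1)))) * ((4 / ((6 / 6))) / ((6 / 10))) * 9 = 1455 / 112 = 12.99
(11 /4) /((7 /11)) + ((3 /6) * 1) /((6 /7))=103 /21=4.90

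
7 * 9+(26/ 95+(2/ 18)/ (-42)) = 2272063/ 35910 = 63.27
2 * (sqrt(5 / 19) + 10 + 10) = 41.03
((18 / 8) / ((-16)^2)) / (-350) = -9 / 358400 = -0.00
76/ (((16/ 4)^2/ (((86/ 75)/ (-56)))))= -817/ 8400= -0.10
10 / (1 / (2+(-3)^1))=-10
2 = 2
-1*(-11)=11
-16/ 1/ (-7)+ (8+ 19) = 29.29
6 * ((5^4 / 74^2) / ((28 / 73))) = 136875 / 76664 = 1.79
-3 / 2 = -1.50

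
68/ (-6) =-34/ 3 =-11.33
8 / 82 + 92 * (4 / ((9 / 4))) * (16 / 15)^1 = 966172 / 5535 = 174.56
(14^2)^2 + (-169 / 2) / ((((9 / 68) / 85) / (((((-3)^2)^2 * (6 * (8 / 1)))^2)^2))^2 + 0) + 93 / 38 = -69154590432816791753467941091696818499 / 38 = -1819857642968862940880735000000000000.00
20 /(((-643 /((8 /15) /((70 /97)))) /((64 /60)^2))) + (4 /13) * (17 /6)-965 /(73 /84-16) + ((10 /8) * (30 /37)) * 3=1256761763409101 /18573913244250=67.66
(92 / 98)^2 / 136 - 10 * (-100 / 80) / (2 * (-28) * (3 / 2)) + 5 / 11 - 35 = -373784737 / 10775688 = -34.69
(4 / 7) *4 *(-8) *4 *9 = -4608 / 7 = -658.29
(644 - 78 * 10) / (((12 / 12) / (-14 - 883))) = 121992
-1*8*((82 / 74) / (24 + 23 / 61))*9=-3.27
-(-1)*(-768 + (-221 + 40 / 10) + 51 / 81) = -26578 / 27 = -984.37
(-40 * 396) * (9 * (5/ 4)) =-178200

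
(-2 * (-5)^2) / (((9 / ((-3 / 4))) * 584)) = 25 / 3504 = 0.01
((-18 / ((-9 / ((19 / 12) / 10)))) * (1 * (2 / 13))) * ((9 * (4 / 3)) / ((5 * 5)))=38 / 1625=0.02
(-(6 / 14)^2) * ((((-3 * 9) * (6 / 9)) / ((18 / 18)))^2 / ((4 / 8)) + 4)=-119.76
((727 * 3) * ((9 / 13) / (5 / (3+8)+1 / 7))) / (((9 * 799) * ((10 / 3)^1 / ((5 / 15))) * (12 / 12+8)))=55979 / 14334060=0.00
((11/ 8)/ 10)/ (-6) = -11/ 480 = -0.02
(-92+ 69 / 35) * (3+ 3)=-18906 / 35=-540.17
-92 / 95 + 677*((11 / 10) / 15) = 138733 / 2850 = 48.68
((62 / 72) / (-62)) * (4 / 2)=-1 / 36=-0.03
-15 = -15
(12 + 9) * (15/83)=315/83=3.80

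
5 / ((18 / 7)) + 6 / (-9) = 23 / 18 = 1.28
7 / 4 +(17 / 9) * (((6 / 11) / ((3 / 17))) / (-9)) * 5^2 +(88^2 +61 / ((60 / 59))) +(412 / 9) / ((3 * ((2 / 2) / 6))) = 35110172 / 4455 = 7881.07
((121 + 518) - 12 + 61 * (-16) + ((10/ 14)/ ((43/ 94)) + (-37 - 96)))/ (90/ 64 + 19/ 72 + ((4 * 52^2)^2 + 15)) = -41648256/ 10141271330029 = -0.00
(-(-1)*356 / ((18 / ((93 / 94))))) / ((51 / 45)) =13795 / 799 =17.27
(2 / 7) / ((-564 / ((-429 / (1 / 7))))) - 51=-4651 / 94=-49.48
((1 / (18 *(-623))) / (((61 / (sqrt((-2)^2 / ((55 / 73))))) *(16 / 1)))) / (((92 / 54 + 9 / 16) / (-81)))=243 *sqrt(4015) / 2046271535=0.00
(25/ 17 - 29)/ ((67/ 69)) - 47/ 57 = -1894177/ 64923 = -29.18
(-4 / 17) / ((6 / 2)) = -4 / 51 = -0.08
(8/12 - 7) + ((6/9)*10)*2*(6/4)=41/3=13.67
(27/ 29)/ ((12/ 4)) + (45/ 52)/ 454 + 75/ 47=61394919/ 32177704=1.91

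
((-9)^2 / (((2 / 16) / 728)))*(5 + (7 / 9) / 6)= 2419872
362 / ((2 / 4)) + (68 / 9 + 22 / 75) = 164666 / 225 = 731.85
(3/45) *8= 8/15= 0.53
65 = 65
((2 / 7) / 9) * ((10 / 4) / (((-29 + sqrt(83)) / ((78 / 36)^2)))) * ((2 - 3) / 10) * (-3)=-4901 / 1146096 - 169 * sqrt(83) / 1146096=-0.01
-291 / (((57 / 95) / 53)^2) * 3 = -6811825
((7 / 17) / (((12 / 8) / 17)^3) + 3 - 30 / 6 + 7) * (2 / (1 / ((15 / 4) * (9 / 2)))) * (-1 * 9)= -734355 / 4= -183588.75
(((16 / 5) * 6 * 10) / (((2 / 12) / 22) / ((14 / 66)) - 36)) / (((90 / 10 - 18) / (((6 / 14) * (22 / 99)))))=512 / 9063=0.06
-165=-165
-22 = -22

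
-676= -676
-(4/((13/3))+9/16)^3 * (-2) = 6.56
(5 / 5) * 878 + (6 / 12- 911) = -65 / 2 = -32.50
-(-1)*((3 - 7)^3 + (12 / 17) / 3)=-1084 / 17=-63.76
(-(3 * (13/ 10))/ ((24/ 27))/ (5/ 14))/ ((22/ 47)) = -115479/ 4400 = -26.25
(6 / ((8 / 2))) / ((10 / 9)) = 27 / 20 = 1.35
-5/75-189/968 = -3803/14520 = -0.26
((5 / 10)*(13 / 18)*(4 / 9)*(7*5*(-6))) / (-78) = 35 / 81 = 0.43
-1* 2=-2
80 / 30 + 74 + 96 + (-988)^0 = 173.67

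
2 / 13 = 0.15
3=3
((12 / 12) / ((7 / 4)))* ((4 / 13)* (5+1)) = 96 / 91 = 1.05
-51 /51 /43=-1 /43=-0.02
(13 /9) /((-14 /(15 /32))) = -65 /1344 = -0.05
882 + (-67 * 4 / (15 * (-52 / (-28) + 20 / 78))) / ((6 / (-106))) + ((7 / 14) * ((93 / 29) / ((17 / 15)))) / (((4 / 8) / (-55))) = 3736598207 / 4266915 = 875.71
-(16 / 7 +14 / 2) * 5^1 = -325 / 7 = -46.43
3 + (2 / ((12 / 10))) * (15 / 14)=67 / 14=4.79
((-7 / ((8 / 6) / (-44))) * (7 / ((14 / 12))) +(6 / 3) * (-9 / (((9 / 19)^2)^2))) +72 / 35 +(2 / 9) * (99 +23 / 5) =5376244 / 5103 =1053.55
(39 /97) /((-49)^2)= 39 /232897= 0.00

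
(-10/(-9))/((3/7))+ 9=313/27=11.59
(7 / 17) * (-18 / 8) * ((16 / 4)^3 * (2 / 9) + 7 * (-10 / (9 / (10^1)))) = 1001 / 17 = 58.88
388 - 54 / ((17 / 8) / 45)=-12844 / 17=-755.53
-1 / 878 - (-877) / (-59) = -770065 / 51802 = -14.87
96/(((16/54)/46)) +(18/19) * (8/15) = 1415928/95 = 14904.51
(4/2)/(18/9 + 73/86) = 0.70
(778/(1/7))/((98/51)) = 19839/7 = 2834.14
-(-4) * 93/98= 186/49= 3.80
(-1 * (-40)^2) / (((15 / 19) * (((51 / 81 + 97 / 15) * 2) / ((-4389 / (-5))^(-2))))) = -10000 / 53959829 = -0.00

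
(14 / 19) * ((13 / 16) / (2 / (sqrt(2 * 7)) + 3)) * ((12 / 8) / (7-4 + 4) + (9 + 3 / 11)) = 398853 / 203984-18993 * sqrt(14) / 203984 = 1.61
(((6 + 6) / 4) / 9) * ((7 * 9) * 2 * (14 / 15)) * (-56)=-10976 / 5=-2195.20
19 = 19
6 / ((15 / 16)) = 32 / 5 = 6.40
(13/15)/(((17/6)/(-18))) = -468/85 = -5.51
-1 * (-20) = 20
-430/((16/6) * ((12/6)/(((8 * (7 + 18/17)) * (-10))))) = 883650/17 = 51979.41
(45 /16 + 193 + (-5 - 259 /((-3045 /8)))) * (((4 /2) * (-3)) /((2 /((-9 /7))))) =11995119 /16240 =738.62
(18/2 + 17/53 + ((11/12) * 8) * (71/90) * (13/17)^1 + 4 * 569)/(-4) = -278513099/486540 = -572.44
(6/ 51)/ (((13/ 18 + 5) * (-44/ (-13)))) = 117/ 19261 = 0.01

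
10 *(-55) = -550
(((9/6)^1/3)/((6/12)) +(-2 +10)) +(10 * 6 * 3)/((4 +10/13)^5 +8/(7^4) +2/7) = 1108861048417/122216255943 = 9.07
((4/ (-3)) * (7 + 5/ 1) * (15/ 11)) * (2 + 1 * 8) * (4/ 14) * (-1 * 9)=43200/ 77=561.04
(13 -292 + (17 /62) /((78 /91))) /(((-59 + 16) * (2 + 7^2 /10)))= 518345 /551862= 0.94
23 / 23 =1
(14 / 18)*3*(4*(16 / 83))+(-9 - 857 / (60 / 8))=-50409 / 415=-121.47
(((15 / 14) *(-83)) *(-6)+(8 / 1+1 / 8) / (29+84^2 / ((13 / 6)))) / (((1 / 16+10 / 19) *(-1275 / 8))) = -77597237584 / 13647444195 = -5.69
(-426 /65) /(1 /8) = -3408 /65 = -52.43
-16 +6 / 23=-362 / 23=-15.74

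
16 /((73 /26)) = 416 /73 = 5.70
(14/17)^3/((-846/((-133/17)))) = 182476/35329383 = 0.01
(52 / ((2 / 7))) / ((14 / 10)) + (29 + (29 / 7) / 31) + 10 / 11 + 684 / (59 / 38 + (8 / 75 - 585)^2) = 27935422010654254 / 174547589660059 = 160.04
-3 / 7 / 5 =-3 / 35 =-0.09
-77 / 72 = -1.07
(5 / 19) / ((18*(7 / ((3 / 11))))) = 5 / 8778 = 0.00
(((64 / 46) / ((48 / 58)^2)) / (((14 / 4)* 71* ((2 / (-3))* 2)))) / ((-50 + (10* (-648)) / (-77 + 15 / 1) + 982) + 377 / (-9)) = -2697 / 437532956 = -0.00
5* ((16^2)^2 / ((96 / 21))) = 71680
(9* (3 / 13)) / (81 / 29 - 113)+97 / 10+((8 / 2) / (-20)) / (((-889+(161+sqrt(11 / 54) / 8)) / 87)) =2088* sqrt(66) / 9158123465+217222954211431 / 22382453748460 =9.71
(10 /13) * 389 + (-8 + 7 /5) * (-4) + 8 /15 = 63602 /195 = 326.16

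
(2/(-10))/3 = -1/15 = -0.07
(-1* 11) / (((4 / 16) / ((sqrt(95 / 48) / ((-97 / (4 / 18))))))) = 22* sqrt(285) / 2619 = 0.14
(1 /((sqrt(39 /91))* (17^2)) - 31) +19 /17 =-508 /17 +sqrt(21) /867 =-29.88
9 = 9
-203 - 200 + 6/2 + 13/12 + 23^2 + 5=135.08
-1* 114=-114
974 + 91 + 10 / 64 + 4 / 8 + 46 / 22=375847 / 352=1067.75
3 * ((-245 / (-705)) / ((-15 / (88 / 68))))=-1078 / 11985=-0.09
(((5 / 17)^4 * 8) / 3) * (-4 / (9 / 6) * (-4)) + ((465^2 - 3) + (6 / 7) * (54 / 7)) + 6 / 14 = 7964320421647 / 36832761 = 216229.25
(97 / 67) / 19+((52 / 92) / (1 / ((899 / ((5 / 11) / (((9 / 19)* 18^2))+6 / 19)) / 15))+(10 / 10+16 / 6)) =9386362366054 / 85316517285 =110.02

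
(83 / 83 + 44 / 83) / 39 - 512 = -1657217 / 3237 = -511.96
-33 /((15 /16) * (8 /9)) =-198 /5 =-39.60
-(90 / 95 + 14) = -284 / 19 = -14.95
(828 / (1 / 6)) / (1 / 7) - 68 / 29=1008436 / 29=34773.66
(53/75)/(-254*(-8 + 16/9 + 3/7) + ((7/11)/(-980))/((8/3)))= 55968/116549695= 0.00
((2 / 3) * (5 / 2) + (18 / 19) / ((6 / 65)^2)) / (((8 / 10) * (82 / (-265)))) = -17046125 / 37392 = -455.88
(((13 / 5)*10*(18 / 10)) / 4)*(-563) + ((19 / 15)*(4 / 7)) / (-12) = -4149911 / 630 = -6587.16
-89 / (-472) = 89 / 472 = 0.19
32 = 32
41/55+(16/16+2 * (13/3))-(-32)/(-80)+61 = 11717/165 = 71.01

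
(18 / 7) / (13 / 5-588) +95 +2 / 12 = 11698679 / 122934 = 95.16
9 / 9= 1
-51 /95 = -0.54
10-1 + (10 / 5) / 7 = 65 / 7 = 9.29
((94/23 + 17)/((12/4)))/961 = 485/66309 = 0.01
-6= -6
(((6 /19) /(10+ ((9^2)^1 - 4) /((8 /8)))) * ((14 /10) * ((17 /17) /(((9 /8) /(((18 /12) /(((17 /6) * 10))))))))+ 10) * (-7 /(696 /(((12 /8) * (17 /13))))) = -8196321 /41545400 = -0.20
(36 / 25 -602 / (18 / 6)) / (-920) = 7471 / 34500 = 0.22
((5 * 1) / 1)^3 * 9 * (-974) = -1095750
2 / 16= 1 / 8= 0.12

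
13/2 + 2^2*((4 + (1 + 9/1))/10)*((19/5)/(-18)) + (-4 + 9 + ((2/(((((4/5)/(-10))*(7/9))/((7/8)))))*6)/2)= -74.06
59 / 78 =0.76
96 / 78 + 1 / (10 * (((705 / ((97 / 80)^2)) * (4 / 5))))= 577658317 / 469248000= 1.23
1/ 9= 0.11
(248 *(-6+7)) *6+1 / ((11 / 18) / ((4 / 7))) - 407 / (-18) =2095003 / 1386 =1511.55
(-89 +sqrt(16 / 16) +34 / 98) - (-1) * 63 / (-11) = -50332 / 539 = -93.38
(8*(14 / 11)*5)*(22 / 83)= 1120 / 83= 13.49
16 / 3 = 5.33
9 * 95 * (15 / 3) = 4275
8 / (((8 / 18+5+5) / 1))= 36 / 47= 0.77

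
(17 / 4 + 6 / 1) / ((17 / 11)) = 6.63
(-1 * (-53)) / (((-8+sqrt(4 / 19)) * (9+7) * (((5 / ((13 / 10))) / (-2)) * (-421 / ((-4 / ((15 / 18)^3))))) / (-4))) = -1885104 / 132878125 - 24804 * sqrt(19) / 132878125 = -0.02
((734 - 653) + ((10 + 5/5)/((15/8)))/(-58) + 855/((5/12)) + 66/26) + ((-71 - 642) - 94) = 7512313/5655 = 1328.44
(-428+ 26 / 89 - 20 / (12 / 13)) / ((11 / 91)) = -10918453 / 2937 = -3717.55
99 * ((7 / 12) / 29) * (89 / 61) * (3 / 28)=8811 / 28304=0.31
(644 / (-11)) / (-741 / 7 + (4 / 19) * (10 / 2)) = 85652 / 153329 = 0.56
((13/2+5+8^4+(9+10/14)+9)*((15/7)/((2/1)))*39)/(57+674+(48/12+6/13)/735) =6589770525/27939052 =235.86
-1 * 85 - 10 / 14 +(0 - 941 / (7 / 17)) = -2371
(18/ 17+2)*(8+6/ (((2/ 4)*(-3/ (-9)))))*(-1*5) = -11440/ 17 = -672.94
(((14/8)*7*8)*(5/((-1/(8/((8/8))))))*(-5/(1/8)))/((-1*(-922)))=78400/461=170.07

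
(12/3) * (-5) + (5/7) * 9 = -95/7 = -13.57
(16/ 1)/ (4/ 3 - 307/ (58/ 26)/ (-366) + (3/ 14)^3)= 232998528/ 25035485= 9.31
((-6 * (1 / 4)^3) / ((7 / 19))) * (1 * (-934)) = 26619 / 112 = 237.67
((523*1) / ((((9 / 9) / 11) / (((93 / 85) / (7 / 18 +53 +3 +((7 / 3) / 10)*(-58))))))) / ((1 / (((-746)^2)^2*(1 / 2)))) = 1491334764827844816 / 65569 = 22744509826714.53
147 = 147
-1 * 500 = -500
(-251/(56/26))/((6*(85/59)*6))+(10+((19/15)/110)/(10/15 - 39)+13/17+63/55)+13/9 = 2006458261/180642000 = 11.11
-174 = -174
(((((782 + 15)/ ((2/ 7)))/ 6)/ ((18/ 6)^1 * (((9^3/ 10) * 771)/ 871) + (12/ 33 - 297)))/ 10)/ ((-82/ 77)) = 4115834723/ 9714818472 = 0.42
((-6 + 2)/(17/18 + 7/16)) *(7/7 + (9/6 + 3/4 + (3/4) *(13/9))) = -2496/199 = -12.54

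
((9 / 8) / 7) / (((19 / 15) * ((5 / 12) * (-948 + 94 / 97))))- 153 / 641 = -3743636013 / 15663022172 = -0.24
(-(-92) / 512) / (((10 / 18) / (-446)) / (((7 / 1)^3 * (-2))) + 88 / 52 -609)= -205831899 / 695670512480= -0.00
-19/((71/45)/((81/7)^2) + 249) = -5609655/73519484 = -0.08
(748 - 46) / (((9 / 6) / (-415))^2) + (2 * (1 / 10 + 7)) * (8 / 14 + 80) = 1880737044 / 35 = 53735344.11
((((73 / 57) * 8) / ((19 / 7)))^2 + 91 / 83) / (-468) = -1493807651 / 45559700316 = -0.03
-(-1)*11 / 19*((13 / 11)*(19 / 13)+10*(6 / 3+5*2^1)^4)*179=408295241 / 19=21489223.21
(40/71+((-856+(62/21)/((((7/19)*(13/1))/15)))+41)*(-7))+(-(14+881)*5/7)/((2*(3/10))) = 88684240/19383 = 4575.36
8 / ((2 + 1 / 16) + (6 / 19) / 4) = 2432 / 651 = 3.74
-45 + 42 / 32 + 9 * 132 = 18309 / 16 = 1144.31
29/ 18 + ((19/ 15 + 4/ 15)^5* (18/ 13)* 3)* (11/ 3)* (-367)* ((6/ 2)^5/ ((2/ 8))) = -33674636453411/ 731250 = -46050784.89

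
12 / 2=6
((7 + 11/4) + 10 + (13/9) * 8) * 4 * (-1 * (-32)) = 36064/9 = 4007.11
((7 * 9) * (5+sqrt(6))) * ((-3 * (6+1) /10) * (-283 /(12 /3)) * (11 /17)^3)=498338379 * sqrt(6) /196520+498338379 /39304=18890.53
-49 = -49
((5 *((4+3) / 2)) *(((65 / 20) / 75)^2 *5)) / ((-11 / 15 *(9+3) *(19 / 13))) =-15379 / 1203840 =-0.01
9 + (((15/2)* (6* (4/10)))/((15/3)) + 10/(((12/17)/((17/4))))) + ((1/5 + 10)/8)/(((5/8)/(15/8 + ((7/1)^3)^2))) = 36012089/150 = 240080.59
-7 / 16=-0.44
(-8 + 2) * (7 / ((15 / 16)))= -224 / 5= -44.80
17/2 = 8.50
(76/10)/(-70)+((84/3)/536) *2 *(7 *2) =15877/11725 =1.35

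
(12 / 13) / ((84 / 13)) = 1 / 7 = 0.14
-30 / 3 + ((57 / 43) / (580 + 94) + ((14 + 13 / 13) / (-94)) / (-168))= -762583761 / 76280624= -10.00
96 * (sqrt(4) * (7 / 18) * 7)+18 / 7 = 11030 / 21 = 525.24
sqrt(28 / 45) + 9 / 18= 1.29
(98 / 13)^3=941192 / 2197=428.40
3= 3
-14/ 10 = -1.40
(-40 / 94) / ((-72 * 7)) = 5 / 5922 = 0.00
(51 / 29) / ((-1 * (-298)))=51 / 8642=0.01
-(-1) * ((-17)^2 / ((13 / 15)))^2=18792225 / 169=111196.60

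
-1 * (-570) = 570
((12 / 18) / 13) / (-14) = -1 / 273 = -0.00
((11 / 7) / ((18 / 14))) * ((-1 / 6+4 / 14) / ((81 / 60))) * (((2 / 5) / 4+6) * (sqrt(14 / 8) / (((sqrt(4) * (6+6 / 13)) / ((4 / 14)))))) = 43615 * sqrt(7) / 6001128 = 0.02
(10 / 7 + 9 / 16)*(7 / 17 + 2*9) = 69799 / 1904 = 36.66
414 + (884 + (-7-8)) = 1283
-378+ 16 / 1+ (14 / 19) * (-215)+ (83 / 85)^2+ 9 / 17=-518.94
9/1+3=12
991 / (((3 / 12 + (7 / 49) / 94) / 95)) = 123894820 / 331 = 374304.59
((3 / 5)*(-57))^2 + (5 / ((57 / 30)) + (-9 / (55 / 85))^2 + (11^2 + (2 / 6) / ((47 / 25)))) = 12049895194 / 8103975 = 1486.91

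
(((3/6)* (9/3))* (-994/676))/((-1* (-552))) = -497/124384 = -0.00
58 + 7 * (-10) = -12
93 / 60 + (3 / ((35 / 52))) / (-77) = 3217 / 2156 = 1.49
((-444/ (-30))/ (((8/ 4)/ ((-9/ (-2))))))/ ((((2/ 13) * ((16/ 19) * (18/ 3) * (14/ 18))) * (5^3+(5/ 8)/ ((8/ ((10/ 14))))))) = 9139/ 20750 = 0.44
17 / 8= 2.12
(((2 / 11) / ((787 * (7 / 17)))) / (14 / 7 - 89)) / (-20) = 17 / 52721130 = 0.00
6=6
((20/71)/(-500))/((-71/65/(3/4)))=39/100820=0.00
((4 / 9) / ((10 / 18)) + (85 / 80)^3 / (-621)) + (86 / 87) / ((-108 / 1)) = 872913853 / 1106472960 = 0.79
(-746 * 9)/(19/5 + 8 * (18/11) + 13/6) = -2215620/6289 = -352.30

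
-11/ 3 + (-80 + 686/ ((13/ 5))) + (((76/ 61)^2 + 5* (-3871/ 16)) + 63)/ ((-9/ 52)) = 11835643903/ 1741428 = 6796.52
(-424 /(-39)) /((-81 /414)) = -19504 /351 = -55.57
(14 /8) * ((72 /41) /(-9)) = -14 /41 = -0.34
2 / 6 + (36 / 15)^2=457 / 75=6.09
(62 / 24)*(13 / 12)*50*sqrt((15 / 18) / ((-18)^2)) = 10075*sqrt(30) / 7776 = 7.10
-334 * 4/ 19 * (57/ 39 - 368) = 6366040/ 247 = 25773.44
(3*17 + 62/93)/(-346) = -155/1038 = -0.15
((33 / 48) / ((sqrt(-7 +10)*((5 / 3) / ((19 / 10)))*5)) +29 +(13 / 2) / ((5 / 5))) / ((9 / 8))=209*sqrt(3) / 4500 +284 / 9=31.64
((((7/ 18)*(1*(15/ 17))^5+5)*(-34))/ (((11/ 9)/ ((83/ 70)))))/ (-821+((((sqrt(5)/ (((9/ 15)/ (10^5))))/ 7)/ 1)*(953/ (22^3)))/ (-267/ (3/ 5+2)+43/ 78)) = 0.20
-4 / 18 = -2 / 9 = -0.22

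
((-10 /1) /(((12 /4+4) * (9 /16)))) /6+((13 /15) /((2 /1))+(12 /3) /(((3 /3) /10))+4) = 83179 /1890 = 44.01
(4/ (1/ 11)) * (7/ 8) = 77/ 2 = 38.50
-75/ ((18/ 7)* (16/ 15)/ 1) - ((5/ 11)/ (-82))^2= -177976075/ 6508832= -27.34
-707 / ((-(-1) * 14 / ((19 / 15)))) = -63.97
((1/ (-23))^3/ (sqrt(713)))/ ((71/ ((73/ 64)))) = -73*sqrt(713)/ 39419522624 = -0.00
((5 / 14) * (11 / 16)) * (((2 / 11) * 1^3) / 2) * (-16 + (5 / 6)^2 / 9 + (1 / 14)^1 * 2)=-178945 / 508032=-0.35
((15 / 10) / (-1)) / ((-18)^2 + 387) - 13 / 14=-0.93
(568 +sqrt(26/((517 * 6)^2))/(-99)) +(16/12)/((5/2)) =8528/15 - sqrt(26)/307098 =568.53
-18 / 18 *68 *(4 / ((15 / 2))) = -544 / 15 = -36.27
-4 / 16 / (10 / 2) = -1 / 20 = -0.05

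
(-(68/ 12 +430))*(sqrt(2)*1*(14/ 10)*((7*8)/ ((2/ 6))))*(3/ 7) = -219576*sqrt(2)/ 5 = -62105.47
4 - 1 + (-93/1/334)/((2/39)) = -1623/668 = -2.43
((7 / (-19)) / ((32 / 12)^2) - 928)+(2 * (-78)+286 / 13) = -1291455 / 1216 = -1062.05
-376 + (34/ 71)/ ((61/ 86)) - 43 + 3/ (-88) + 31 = -147633345/ 381128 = -387.36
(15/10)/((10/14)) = 21/10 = 2.10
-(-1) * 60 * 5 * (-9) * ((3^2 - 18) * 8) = 194400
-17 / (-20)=17 / 20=0.85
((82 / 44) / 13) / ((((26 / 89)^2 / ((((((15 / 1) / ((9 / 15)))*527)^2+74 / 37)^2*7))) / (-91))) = -43588283853544651715571 / 1352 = -32239854921260837067.73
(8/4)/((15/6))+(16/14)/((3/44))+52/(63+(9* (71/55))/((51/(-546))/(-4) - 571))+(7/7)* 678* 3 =4925165151794/2399724705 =2052.39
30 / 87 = 10 / 29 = 0.34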